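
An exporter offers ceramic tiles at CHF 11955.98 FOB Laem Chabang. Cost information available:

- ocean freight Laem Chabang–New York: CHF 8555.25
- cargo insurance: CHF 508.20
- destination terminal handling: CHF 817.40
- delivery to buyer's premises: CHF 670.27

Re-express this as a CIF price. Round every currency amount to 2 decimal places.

Not relevant to the conversion: destination terminal, delivery — on the buyer under both terms; not part of either seller's price.
From FOB to CIF, the seller additionally bears: freight, insurance.
CIF price = 11955.98 + 8555.25 + 508.20 = 21019.43

CIF price: CHF 21019.43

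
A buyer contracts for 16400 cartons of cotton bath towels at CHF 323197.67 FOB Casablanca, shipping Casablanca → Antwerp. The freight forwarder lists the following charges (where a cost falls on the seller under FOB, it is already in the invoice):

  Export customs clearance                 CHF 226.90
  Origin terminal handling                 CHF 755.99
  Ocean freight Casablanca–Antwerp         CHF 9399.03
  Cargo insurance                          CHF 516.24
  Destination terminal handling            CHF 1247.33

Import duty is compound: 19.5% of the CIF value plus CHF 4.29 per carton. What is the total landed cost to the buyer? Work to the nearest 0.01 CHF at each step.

Total landed cost: CHF 469673.29

FOB: the seller bears costs until goods are on board at the origin port; the buyer bears freight, insurance and all costs thereafter.
Already in the invoice (seller's account under FOB): export clearance, origin terminal — exclude.
CIF value = FOB price + freight + insurance = 323197.67 + 9399.03 + 516.24 = 333112.94
Ad valorem component: 333112.94 × 19.5% = 64957.02
Specific component: 16400 × 4.29 = 70356.00
Import duty = 64957.02 + 70356.00 = 135313.02
Buyer bears: freight 9399.03 + insurance 516.24 + destination terminal 1247.33 + duty 135313.02 = 146475.62
Landed cost = invoice 323197.67 + 146475.62 = 469673.29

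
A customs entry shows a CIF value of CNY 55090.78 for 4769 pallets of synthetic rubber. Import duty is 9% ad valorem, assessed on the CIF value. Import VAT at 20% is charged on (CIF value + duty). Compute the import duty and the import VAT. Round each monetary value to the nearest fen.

Import duty: CNY 4958.17; import VAT: CNY 12009.79

Import duty = 55090.78 × 9% = 4958.17
VAT base = CIF + duty = 55090.78 + 4958.17 = 60048.95
Import VAT = 60048.95 × 20% = 12009.79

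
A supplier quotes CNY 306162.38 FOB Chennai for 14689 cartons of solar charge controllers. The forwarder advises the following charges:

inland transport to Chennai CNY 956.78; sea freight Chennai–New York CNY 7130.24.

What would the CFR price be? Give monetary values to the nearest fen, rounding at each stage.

Not relevant to the conversion: inland to port — on the seller under both FOB and CFR; already in the FOB price and stays in the CFR price.
From FOB to CFR, the seller additionally bears: freight.
CFR price = 306162.38 + 7130.24 = 313292.62

CFR price: CNY 313292.62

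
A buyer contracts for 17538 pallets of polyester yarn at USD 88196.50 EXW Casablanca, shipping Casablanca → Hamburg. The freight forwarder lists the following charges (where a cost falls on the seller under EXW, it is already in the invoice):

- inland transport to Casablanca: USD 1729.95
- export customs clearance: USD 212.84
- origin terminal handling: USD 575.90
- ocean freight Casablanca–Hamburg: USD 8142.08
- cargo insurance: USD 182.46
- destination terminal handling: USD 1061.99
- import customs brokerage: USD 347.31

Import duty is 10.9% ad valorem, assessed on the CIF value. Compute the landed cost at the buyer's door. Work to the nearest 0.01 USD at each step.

Total landed cost: USD 111244.36

EXW: the seller makes goods available at their premises; the buyer bears all onward costs.
CIF value = EXW price + inland to port + export clearance + origin terminal + freight + insurance = 88196.50 + 1729.95 + 212.84 + 575.90 + 8142.08 + 182.46 = 99039.73
Import duty = 99039.73 × 10.9% = 10795.33
Buyer bears: inland to port 1729.95 + export clearance 212.84 + origin terminal 575.90 + freight 8142.08 + insurance 182.46 + destination terminal 1061.99 + brokerage 347.31 + duty 10795.33 = 23047.86
Landed cost = invoice 88196.50 + 23047.86 = 111244.36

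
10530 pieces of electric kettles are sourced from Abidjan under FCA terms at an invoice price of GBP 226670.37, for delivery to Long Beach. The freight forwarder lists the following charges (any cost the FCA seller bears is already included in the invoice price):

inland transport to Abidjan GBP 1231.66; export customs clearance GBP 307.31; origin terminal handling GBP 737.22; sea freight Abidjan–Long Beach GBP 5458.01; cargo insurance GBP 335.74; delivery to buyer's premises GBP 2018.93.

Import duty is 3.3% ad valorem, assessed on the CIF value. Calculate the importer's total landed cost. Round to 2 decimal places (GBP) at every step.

Total landed cost: GBP 242915.91

FCA: the seller delivers export-cleared goods to the carrier; the buyer bears costs from that point.
Already in the invoice (seller's account under FCA): inland to port, export clearance — exclude.
CIF value = FCA price + origin terminal + freight + insurance = 226670.37 + 737.22 + 5458.01 + 335.74 = 233201.34
Import duty = 233201.34 × 3.3% = 7695.64
Buyer bears: origin terminal 737.22 + freight 5458.01 + insurance 335.74 + delivery 2018.93 + duty 7695.64 = 16245.54
Landed cost = invoice 226670.37 + 16245.54 = 242915.91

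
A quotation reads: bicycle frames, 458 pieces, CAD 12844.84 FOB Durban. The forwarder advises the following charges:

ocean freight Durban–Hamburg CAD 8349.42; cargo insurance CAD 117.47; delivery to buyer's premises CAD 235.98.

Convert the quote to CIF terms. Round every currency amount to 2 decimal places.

CIF price: CAD 21311.73

Not relevant to the conversion: delivery — on the buyer under both terms; not part of either seller's price.
From FOB to CIF, the seller additionally bears: freight, insurance.
CIF price = 12844.84 + 8349.42 + 117.47 = 21311.73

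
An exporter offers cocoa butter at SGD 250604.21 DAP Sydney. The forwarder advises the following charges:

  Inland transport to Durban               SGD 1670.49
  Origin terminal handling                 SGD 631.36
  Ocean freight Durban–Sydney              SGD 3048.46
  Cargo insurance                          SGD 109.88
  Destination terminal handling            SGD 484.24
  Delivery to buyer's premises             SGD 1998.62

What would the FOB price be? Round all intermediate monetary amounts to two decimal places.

FOB price: SGD 244963.01

Not relevant to the conversion: origin terminal, inland to port — on the seller under both DAP and FOB; already in the DAP price and stays in the FOB price.
From DAP to FOB, the seller no longer bears: freight, insurance, destination terminal, delivery.
FOB price = 250604.21 − 3048.46 − 109.88 − 484.24 − 1998.62 = 244963.01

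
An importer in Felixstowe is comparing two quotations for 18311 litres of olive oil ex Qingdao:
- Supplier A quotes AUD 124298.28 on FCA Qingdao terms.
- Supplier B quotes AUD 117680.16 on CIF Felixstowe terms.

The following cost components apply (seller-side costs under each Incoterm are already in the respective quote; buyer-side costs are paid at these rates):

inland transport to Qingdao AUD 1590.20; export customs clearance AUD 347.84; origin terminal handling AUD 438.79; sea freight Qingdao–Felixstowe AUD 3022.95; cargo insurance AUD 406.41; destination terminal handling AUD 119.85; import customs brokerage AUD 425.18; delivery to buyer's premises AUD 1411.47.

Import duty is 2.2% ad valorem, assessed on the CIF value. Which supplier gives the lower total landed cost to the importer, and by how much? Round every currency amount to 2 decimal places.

Supplier B is cheaper by AUD 10716.97

Supplier A (FCA):
CIF value = FCA price + origin terminal + freight + insurance = 124298.28 + 438.79 + 3022.95 + 406.41 = 128166.43
Import duty = 128166.43 × 2.2% = 2819.66
Buyer bears (A): 438.79 + 3022.95 + 406.41 + 119.85 + 425.18 + 1411.47 = 5824.65
Landed cost (A) = invoice 124298.28 + 5824.65 + duty 2819.66 = 132942.59
Supplier B (CIF):
The CIF price already equals the CIF value: 117680.16
Import duty = 117680.16 × 2.2% = 2588.96
Buyer bears (B): 119.85 + 425.18 + 1411.47 = 1956.50
Landed cost (B) = invoice 117680.16 + 1956.50 + duty 2588.96 = 122225.62
Difference = |132942.59 − 122225.62| = 10716.97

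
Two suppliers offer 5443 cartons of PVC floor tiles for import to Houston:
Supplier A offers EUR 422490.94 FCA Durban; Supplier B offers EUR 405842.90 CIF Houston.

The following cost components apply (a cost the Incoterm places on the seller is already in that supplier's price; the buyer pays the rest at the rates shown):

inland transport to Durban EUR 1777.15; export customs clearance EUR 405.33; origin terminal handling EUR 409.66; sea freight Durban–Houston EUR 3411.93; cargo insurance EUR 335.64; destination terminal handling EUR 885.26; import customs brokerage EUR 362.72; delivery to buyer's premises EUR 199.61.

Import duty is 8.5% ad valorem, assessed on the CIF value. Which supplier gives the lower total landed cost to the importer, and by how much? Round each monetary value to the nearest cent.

Supplier B is cheaper by EUR 22573.71

Supplier A (FCA):
CIF value = FCA price + origin terminal + freight + insurance = 422490.94 + 409.66 + 3411.93 + 335.64 = 426648.17
Import duty = 426648.17 × 8.5% = 36265.09
Buyer bears (A): 409.66 + 3411.93 + 335.64 + 885.26 + 362.72 + 199.61 = 5604.82
Landed cost (A) = invoice 422490.94 + 5604.82 + duty 36265.09 = 464360.85
Supplier B (CIF):
The CIF price already equals the CIF value: 405842.90
Import duty = 405842.90 × 8.5% = 34496.65
Buyer bears (B): 885.26 + 362.72 + 199.61 = 1447.59
Landed cost (B) = invoice 405842.90 + 1447.59 + duty 34496.65 = 441787.14
Difference = |464360.85 − 441787.14| = 22573.71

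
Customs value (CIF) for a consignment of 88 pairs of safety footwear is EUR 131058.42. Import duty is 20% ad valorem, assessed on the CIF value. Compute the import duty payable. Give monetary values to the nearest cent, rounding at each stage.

Import duty = 131058.42 × 20% = 26211.68

Import duty: EUR 26211.68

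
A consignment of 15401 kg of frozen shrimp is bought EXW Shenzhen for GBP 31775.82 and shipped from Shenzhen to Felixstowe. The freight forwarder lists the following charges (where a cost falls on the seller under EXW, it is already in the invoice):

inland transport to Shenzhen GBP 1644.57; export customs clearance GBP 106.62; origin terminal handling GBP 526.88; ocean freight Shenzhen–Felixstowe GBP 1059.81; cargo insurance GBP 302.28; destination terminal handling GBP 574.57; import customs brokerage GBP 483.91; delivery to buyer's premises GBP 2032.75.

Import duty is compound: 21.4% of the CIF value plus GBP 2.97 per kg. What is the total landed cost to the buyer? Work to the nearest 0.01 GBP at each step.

Total landed cost: GBP 91827.20

EXW: the seller makes goods available at their premises; the buyer bears all onward costs.
CIF value = EXW price + inland to port + export clearance + origin terminal + freight + insurance = 31775.82 + 1644.57 + 106.62 + 526.88 + 1059.81 + 302.28 = 35415.98
Ad valorem component: 35415.98 × 21.4% = 7579.02
Specific component: 15401 × 2.97 = 45740.97
Import duty = 7579.02 + 45740.97 = 53319.99
Buyer bears: inland to port 1644.57 + export clearance 106.62 + origin terminal 526.88 + freight 1059.81 + insurance 302.28 + destination terminal 574.57 + brokerage 483.91 + delivery 2032.75 + duty 53319.99 = 60051.38
Landed cost = invoice 31775.82 + 60051.38 = 91827.20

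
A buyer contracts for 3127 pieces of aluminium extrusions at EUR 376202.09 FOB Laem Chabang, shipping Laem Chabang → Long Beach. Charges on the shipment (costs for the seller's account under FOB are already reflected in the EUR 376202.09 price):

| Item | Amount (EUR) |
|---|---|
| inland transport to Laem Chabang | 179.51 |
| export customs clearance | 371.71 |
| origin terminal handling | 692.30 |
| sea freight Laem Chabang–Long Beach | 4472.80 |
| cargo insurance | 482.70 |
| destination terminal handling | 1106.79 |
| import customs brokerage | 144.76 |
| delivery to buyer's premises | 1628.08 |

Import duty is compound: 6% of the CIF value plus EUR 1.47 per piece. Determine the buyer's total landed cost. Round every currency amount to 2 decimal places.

Total landed cost: EUR 411503.37

FOB: the seller bears costs until goods are on board at the origin port; the buyer bears freight, insurance and all costs thereafter.
Already in the invoice (seller's account under FOB): inland to port, export clearance, origin terminal — exclude.
CIF value = FOB price + freight + insurance = 376202.09 + 4472.80 + 482.70 = 381157.59
Ad valorem component: 381157.59 × 6% = 22869.46
Specific component: 3127 × 1.47 = 4596.69
Import duty = 22869.46 + 4596.69 = 27466.15
Buyer bears: freight 4472.80 + insurance 482.70 + destination terminal 1106.79 + brokerage 144.76 + delivery 1628.08 + duty 27466.15 = 35301.28
Landed cost = invoice 376202.09 + 35301.28 = 411503.37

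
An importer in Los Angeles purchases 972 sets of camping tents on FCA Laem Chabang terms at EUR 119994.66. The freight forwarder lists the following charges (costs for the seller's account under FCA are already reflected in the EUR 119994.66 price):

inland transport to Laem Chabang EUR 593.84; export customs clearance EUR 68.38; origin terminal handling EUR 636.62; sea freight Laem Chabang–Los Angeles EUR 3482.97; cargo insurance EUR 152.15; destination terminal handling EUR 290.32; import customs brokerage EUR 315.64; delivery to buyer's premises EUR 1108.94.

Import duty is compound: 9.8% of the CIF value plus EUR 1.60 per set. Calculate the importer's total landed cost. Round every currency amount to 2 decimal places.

FCA: the seller delivers export-cleared goods to the carrier; the buyer bears costs from that point.
Already in the invoice (seller's account under FCA): inland to port, export clearance — exclude.
CIF value = FCA price + origin terminal + freight + insurance = 119994.66 + 636.62 + 3482.97 + 152.15 = 124266.40
Ad valorem component: 124266.40 × 9.8% = 12178.11
Specific component: 972 × 1.60 = 1555.20
Import duty = 12178.11 + 1555.20 = 13733.31
Buyer bears: origin terminal 636.62 + freight 3482.97 + insurance 152.15 + destination terminal 290.32 + brokerage 315.64 + delivery 1108.94 + duty 13733.31 = 19719.95
Landed cost = invoice 119994.66 + 19719.95 = 139714.61

Total landed cost: EUR 139714.61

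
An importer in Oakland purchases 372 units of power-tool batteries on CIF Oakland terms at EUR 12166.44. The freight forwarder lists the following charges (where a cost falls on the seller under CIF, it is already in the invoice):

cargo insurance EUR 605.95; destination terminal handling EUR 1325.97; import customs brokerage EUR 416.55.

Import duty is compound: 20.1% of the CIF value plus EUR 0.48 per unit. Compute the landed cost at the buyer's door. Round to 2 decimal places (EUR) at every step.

Total landed cost: EUR 16532.97

CIF: the seller pays costs through ocean freight and marine insurance to the destination port.
Already in the invoice (seller's account under CIF): insurance — exclude.
The CIF price already equals the CIF value: 12166.44
Ad valorem component: 12166.44 × 20.1% = 2445.45
Specific component: 372 × 0.48 = 178.56
Import duty = 2445.45 + 178.56 = 2624.01
Buyer bears: destination terminal 1325.97 + brokerage 416.55 + duty 2624.01 = 4366.53
Landed cost = invoice 12166.44 + 4366.53 = 16532.97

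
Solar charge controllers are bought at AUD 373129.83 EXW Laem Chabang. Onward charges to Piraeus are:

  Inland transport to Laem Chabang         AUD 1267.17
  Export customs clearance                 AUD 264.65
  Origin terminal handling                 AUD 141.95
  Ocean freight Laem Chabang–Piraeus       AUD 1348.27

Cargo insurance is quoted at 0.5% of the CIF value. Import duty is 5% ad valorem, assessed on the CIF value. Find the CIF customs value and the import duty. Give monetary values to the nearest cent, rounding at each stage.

Let C be the CIF value. C = EXW price + pre-shipment costs + freight + 0.5% × C
C − 0.5% × C = 373129.83 + 1267.17 + 264.65 + 141.95 + 1348.27
0.995 × C = 376151.87
C = 376151.87 / 0.995 = 378042.08
Insurance premium = 0.5% × 378042.08 = 1890.21
Import duty = 378042.08 × 5% = 18902.10

CIF value: AUD 378042.08; import duty: AUD 18902.10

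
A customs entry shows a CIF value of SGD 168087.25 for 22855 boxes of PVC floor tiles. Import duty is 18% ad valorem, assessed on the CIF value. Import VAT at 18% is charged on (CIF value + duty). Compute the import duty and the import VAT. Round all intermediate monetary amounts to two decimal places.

Import duty: SGD 30255.71; import VAT: SGD 35701.73

Import duty = 168087.25 × 18% = 30255.71
VAT base = CIF + duty = 168087.25 + 30255.71 = 198342.96
Import VAT = 198342.96 × 18% = 35701.73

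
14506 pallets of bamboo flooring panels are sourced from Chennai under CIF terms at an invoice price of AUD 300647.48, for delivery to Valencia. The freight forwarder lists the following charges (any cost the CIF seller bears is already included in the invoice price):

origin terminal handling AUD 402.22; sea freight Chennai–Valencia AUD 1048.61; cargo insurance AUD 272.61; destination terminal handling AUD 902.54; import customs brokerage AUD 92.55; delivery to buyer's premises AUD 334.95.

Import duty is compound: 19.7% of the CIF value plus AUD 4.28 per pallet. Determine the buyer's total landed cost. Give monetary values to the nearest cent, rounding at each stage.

Total landed cost: AUD 423290.75

CIF: the seller pays costs through ocean freight and marine insurance to the destination port.
Already in the invoice (seller's account under CIF): origin terminal, freight, insurance — exclude.
The CIF price already equals the CIF value: 300647.48
Ad valorem component: 300647.48 × 19.7% = 59227.55
Specific component: 14506 × 4.28 = 62085.68
Import duty = 59227.55 + 62085.68 = 121313.23
Buyer bears: destination terminal 902.54 + brokerage 92.55 + delivery 334.95 + duty 121313.23 = 122643.27
Landed cost = invoice 300647.48 + 122643.27 = 423290.75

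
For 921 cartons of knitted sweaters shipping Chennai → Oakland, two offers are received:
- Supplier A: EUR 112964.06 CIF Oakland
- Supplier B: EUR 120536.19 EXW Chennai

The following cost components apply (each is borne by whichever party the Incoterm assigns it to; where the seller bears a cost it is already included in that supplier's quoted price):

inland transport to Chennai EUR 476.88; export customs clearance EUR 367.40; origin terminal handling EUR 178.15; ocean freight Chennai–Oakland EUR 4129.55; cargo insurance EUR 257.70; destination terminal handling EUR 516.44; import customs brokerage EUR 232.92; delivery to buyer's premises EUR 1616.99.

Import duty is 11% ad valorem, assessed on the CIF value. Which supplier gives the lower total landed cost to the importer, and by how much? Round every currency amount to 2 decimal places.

Supplier A (CIF):
The CIF price already equals the CIF value: 112964.06
Import duty = 112964.06 × 11% = 12426.05
Buyer bears (A): 516.44 + 232.92 + 1616.99 = 2366.35
Landed cost (A) = invoice 112964.06 + 2366.35 + duty 12426.05 = 127756.46
Supplier B (EXW):
CIF value = EXW price + inland to port + export clearance + origin terminal + freight + insurance = 120536.19 + 476.88 + 367.40 + 178.15 + 4129.55 + 257.70 = 125945.87
Import duty = 125945.87 × 11% = 13854.05
Buyer bears (B): 476.88 + 367.40 + 178.15 + 4129.55 + 257.70 + 516.44 + 232.92 + 1616.99 = 7776.03
Landed cost (B) = invoice 120536.19 + 7776.03 + duty 13854.05 = 142166.27
Difference = |127756.46 − 142166.27| = 14409.81

Supplier A is cheaper by EUR 14409.81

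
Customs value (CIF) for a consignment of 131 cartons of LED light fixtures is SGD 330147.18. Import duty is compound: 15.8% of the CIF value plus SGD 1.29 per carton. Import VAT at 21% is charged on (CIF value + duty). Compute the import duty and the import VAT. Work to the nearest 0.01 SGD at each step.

Ad valorem component: 330147.18 × 15.8% = 52163.25
Specific component: 131 × 1.29 = 168.99
Import duty = 52163.25 + 168.99 = 52332.24
VAT base = CIF + duty = 330147.18 + 52332.24 = 382479.42
Import VAT = 382479.42 × 21% = 80320.68

Import duty: SGD 52332.24; import VAT: SGD 80320.68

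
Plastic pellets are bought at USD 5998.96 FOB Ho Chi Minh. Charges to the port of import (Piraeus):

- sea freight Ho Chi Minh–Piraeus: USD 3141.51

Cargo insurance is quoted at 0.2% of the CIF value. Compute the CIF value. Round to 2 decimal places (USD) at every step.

CIF value: USD 9158.79

Let C be the CIF value. C = FOB price + freight + 0.2% × C
C − 0.2% × C = 5998.96 + 3141.51
0.998 × C = 9140.47
C = 9140.47 / 0.998 = 9158.79
Insurance premium = 0.2% × 9158.79 = 18.32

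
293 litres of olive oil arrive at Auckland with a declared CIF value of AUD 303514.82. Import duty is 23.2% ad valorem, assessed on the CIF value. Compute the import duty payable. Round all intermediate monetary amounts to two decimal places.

Import duty: AUD 70415.44

Import duty = 303514.82 × 23.2% = 70415.44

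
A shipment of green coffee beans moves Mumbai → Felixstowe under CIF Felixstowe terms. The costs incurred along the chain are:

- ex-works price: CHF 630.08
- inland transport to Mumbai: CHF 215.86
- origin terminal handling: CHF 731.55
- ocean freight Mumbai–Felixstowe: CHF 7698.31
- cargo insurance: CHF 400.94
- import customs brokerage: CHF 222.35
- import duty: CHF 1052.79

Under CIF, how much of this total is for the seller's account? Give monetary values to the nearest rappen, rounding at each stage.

Seller's account: CHF 9676.74

CIF: the seller pays costs through ocean freight and marine insurance to the destination port.
Seller's account: goods 630.08 + inland to port 215.86 + origin terminal 731.55 + freight 7698.31 + insurance 400.94 = 9676.74
Buyer's account: brokerage 222.35 + duty 1052.79 = 1275.14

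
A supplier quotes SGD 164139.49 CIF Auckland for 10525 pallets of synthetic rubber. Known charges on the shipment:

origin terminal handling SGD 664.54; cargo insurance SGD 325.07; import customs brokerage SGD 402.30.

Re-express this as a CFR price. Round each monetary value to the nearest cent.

Not relevant to the conversion: origin terminal — on the seller under both CIF and CFR; already in the CIF price and stays in the CFR price. brokerage — on the buyer under both terms; not part of either seller's price.
From CIF to CFR, the seller no longer bears: insurance.
CFR price = 164139.49 − 325.07 = 163814.42

CFR price: SGD 163814.42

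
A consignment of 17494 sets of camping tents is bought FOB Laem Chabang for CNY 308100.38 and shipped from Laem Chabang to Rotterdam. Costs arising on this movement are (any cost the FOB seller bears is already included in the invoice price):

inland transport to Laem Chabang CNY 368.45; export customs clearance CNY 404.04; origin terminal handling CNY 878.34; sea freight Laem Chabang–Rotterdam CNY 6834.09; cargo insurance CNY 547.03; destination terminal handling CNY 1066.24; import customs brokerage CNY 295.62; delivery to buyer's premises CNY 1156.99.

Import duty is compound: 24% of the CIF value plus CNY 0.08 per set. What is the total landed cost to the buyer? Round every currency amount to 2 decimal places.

FOB: the seller bears costs until goods are on board at the origin port; the buyer bears freight, insurance and all costs thereafter.
Already in the invoice (seller's account under FOB): inland to port, export clearance, origin terminal — exclude.
CIF value = FOB price + freight + insurance = 308100.38 + 6834.09 + 547.03 = 315481.50
Ad valorem component: 315481.50 × 24% = 75715.56
Specific component: 17494 × 0.08 = 1399.52
Import duty = 75715.56 + 1399.52 = 77115.08
Buyer bears: freight 6834.09 + insurance 547.03 + destination terminal 1066.24 + brokerage 295.62 + delivery 1156.99 + duty 77115.08 = 87015.05
Landed cost = invoice 308100.38 + 87015.05 = 395115.43

Total landed cost: CNY 395115.43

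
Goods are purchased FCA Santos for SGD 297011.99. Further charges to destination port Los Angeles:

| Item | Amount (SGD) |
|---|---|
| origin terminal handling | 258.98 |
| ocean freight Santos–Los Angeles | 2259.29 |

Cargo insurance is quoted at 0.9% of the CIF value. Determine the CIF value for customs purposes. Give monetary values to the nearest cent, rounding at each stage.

Let C be the CIF value. C = FCA price + pre-shipment costs + freight + 0.9% × C
C − 0.9% × C = 297011.99 + 258.98 + 2259.29
0.991 × C = 299530.26
C = 299530.26 / 0.991 = 302250.51
Insurance premium = 0.9% × 302250.51 = 2720.25

CIF value: SGD 302250.51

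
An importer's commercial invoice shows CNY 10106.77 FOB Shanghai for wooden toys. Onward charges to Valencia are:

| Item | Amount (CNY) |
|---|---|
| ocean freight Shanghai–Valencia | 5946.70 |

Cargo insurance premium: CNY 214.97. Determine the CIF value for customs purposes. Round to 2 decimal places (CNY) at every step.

CIF value: CNY 16268.44

CIF = FOB price + freight + insurance
CIF = 10106.77 + 5946.70 + 214.97 = 16268.44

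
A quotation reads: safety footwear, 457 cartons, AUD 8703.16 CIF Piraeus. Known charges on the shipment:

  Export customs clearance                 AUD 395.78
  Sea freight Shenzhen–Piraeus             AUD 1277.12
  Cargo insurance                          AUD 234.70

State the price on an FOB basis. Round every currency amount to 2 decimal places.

Not relevant to the conversion: export clearance — on the seller under both CIF and FOB; already in the CIF price and stays in the FOB price.
From CIF to FOB, the seller no longer bears: freight, insurance.
FOB price = 8703.16 − 1277.12 − 234.70 = 7191.34

FOB price: AUD 7191.34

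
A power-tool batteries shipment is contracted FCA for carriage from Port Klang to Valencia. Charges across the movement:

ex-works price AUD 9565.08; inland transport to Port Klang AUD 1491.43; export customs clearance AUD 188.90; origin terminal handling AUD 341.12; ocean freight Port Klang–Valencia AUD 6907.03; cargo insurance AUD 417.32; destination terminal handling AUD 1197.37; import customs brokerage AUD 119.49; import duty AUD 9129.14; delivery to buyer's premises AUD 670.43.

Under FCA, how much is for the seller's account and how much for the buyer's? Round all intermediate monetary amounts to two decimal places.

Seller: AUD 11245.41; buyer: AUD 18781.90

FCA: the seller delivers export-cleared goods to the carrier; the buyer bears costs from that point.
Seller's account: goods 9565.08 + inland to port 1491.43 + export clearance 188.90 = 11245.41
Buyer's account: origin terminal 341.12 + freight 6907.03 + insurance 417.32 + destination terminal 1197.37 + brokerage 119.49 + duty 9129.14 + delivery 670.43 = 18781.90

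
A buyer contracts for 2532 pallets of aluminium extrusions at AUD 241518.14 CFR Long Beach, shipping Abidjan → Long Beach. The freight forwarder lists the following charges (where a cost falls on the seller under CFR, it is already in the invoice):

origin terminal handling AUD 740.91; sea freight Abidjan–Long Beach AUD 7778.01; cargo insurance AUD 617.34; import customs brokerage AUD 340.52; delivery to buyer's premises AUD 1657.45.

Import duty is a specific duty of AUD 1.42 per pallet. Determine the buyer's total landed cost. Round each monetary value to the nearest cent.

Total landed cost: AUD 247728.89

CFR: the seller pays costs through ocean freight to the destination port, but not insurance.
Already in the invoice (seller's account under CFR): origin terminal, freight — exclude.
CIF value = CFR price + insurance = 241518.14 + 617.34 = 242135.48
Import duty = 2532 × 1.42 = 3595.44
Buyer bears: insurance 617.34 + brokerage 340.52 + delivery 1657.45 + duty 3595.44 = 6210.75
Landed cost = invoice 241518.14 + 6210.75 = 247728.89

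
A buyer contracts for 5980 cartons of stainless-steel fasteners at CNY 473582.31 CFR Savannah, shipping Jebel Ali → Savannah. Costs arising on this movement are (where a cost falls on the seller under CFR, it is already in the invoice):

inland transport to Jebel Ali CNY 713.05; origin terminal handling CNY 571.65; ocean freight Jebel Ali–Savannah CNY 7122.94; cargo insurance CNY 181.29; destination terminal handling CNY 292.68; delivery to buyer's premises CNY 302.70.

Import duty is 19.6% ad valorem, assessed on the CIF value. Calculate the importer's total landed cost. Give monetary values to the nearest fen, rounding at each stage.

CFR: the seller pays costs through ocean freight to the destination port, but not insurance.
Already in the invoice (seller's account under CFR): inland to port, origin terminal, freight — exclude.
CIF value = CFR price + insurance = 473582.31 + 181.29 = 473763.60
Import duty = 473763.60 × 19.6% = 92857.67
Buyer bears: insurance 181.29 + destination terminal 292.68 + delivery 302.70 + duty 92857.67 = 93634.34
Landed cost = invoice 473582.31 + 93634.34 = 567216.65

Total landed cost: CNY 567216.65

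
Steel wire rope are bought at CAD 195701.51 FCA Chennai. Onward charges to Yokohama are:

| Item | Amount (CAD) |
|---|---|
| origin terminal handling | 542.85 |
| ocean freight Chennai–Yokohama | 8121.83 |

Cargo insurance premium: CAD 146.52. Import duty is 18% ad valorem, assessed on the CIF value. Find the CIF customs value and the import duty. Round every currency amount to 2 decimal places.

CIF = FCA price + pre-shipment costs + freight + insurance
CIF = 195701.51 + 542.85 + 8121.83 + 146.52 = 204512.71
Import duty = 204512.71 × 18% = 36812.29

CIF value: CAD 204512.71; import duty: CAD 36812.29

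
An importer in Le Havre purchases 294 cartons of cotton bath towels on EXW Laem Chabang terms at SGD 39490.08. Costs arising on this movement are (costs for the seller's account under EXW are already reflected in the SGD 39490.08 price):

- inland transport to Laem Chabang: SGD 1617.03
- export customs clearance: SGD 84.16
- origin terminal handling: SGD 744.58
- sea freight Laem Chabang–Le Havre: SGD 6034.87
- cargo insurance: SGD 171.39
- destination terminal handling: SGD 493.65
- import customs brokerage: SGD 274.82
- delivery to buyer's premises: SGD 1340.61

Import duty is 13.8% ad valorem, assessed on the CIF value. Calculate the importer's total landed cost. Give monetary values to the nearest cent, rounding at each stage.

Total landed cost: SGD 56894.80

EXW: the seller makes goods available at their premises; the buyer bears all onward costs.
CIF value = EXW price + inland to port + export clearance + origin terminal + freight + insurance = 39490.08 + 1617.03 + 84.16 + 744.58 + 6034.87 + 171.39 = 48142.11
Import duty = 48142.11 × 13.8% = 6643.61
Buyer bears: inland to port 1617.03 + export clearance 84.16 + origin terminal 744.58 + freight 6034.87 + insurance 171.39 + destination terminal 493.65 + brokerage 274.82 + delivery 1340.61 + duty 6643.61 = 17404.72
Landed cost = invoice 39490.08 + 17404.72 = 56894.80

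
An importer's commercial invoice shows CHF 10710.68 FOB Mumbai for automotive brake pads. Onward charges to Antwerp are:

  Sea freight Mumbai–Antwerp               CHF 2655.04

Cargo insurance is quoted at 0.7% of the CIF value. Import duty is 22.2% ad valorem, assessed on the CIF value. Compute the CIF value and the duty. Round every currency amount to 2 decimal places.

Let C be the CIF value. C = FOB price + freight + 0.7% × C
C − 0.7% × C = 10710.68 + 2655.04
0.993 × C = 13365.72
C = 13365.72 / 0.993 = 13459.94
Insurance premium = 0.7% × 13459.94 = 94.22
Import duty = 13459.94 × 22.2% = 2988.11

CIF value: CHF 13459.94; import duty: CHF 2988.11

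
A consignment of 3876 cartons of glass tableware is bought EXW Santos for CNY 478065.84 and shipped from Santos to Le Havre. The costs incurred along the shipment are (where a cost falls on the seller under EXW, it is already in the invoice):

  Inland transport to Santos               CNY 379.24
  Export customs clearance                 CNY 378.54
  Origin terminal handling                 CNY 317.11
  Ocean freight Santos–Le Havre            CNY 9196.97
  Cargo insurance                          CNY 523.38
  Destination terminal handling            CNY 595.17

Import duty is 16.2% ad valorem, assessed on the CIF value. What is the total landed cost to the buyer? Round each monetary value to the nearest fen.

Total landed cost: CNY 568651.74

EXW: the seller makes goods available at their premises; the buyer bears all onward costs.
CIF value = EXW price + inland to port + export clearance + origin terminal + freight + insurance = 478065.84 + 379.24 + 378.54 + 317.11 + 9196.97 + 523.38 = 488861.08
Import duty = 488861.08 × 16.2% = 79195.49
Buyer bears: inland to port 379.24 + export clearance 378.54 + origin terminal 317.11 + freight 9196.97 + insurance 523.38 + destination terminal 595.17 + duty 79195.49 = 90585.90
Landed cost = invoice 478065.84 + 90585.90 = 568651.74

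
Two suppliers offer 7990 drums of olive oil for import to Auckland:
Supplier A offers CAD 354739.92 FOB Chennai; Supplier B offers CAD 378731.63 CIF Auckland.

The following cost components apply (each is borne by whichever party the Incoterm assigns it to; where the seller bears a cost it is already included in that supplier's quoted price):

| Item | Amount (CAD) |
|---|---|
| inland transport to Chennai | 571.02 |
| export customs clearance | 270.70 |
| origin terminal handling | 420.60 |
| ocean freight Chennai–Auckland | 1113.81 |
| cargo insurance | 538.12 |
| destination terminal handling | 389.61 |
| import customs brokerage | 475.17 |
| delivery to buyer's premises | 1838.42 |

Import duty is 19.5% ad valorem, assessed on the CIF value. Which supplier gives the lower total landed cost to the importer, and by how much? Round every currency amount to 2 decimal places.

Supplier A is cheaper by CAD 26696.04

Supplier A (FOB):
CIF value = FOB price + freight + insurance = 354739.92 + 1113.81 + 538.12 = 356391.85
Import duty = 356391.85 × 19.5% = 69496.41
Buyer bears (A): 1113.81 + 538.12 + 389.61 + 475.17 + 1838.42 = 4355.13
Landed cost (A) = invoice 354739.92 + 4355.13 + duty 69496.41 = 428591.46
Supplier B (CIF):
The CIF price already equals the CIF value: 378731.63
Import duty = 378731.63 × 19.5% = 73852.67
Buyer bears (B): 389.61 + 475.17 + 1838.42 = 2703.20
Landed cost (B) = invoice 378731.63 + 2703.20 + duty 73852.67 = 455287.50
Difference = |428591.46 − 455287.50| = 26696.04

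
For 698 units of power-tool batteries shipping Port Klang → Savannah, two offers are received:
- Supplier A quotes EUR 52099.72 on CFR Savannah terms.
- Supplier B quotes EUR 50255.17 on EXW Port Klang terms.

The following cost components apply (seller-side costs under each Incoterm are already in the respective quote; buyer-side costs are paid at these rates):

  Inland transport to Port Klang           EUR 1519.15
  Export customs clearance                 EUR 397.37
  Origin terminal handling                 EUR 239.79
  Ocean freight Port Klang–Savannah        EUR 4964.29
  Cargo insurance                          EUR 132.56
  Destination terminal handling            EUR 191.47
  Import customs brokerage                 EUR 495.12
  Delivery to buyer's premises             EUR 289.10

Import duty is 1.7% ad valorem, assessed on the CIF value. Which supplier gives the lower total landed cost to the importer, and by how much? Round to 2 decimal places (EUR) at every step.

Supplier A is cheaper by EUR 5365.74

Supplier A (CFR):
CIF value = CFR price + insurance = 52099.72 + 132.56 = 52232.28
Import duty = 52232.28 × 1.7% = 887.95
Buyer bears (A): 132.56 + 191.47 + 495.12 + 289.10 = 1108.25
Landed cost (A) = invoice 52099.72 + 1108.25 + duty 887.95 = 54095.92
Supplier B (EXW):
CIF value = EXW price + inland to port + export clearance + origin terminal + freight + insurance = 50255.17 + 1519.15 + 397.37 + 239.79 + 4964.29 + 132.56 = 57508.33
Import duty = 57508.33 × 1.7% = 977.64
Buyer bears (B): 1519.15 + 397.37 + 239.79 + 4964.29 + 132.56 + 191.47 + 495.12 + 289.10 = 8228.85
Landed cost (B) = invoice 50255.17 + 8228.85 + duty 977.64 = 59461.66
Difference = |54095.92 − 59461.66| = 5365.74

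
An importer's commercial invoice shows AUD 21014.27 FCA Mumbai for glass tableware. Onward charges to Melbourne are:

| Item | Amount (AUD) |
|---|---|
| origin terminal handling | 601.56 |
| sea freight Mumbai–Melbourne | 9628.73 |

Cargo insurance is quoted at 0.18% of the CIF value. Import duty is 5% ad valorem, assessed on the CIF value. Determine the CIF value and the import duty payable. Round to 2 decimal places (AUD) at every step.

Let C be the CIF value. C = FCA price + pre-shipment costs + freight + 0.18% × C
C − 0.18% × C = 21014.27 + 601.56 + 9628.73
0.9982 × C = 31244.56
C = 31244.56 / 0.9982 = 31300.90
Insurance premium = 0.18% × 31300.90 = 56.34
Import duty = 31300.90 × 5% = 1565.05

CIF value: AUD 31300.90; import duty: AUD 1565.05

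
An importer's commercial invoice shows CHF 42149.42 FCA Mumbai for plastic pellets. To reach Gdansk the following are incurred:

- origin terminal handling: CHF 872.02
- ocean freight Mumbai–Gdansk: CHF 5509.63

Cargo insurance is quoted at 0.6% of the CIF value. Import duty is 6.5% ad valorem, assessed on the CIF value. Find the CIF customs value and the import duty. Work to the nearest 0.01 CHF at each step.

Let C be the CIF value. C = FCA price + pre-shipment costs + freight + 0.6% × C
C − 0.6% × C = 42149.42 + 872.02 + 5509.63
0.994 × C = 48531.07
C = 48531.07 / 0.994 = 48824.01
Insurance premium = 0.6% × 48824.01 = 292.94
Import duty = 48824.01 × 6.5% = 3173.56

CIF value: CHF 48824.01; import duty: CHF 3173.56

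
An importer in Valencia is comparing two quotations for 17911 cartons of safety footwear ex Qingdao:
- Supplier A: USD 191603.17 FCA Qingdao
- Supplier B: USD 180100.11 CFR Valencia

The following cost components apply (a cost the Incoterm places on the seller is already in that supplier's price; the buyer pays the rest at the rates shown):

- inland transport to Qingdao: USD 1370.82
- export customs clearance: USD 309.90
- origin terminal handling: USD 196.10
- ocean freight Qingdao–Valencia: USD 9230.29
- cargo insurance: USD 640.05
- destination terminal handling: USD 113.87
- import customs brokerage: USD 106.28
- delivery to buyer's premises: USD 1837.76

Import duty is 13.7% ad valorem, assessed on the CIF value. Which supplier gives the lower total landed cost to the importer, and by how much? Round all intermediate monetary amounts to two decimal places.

Supplier A (FCA):
CIF value = FCA price + origin terminal + freight + insurance = 191603.17 + 196.10 + 9230.29 + 640.05 = 201669.61
Import duty = 201669.61 × 13.7% = 27628.74
Buyer bears (A): 196.10 + 9230.29 + 640.05 + 113.87 + 106.28 + 1837.76 = 12124.35
Landed cost (A) = invoice 191603.17 + 12124.35 + duty 27628.74 = 231356.26
Supplier B (CFR):
CIF value = CFR price + insurance = 180100.11 + 640.05 = 180740.16
Import duty = 180740.16 × 13.7% = 24761.40
Buyer bears (B): 640.05 + 113.87 + 106.28 + 1837.76 = 2697.96
Landed cost (B) = invoice 180100.11 + 2697.96 + duty 24761.40 = 207559.47
Difference = |231356.26 − 207559.47| = 23796.79

Supplier B is cheaper by USD 23796.79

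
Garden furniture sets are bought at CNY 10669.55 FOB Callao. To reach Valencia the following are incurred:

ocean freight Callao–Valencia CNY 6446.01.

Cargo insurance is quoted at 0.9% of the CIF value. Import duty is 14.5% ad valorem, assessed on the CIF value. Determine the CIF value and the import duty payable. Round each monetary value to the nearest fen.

CIF value: CNY 17271.00; import duty: CNY 2504.30

Let C be the CIF value. C = FOB price + freight + 0.9% × C
C − 0.9% × C = 10669.55 + 6446.01
0.991 × C = 17115.56
C = 17115.56 / 0.991 = 17271.00
Insurance premium = 0.9% × 17271.00 = 155.44
Import duty = 17271.00 × 14.5% = 2504.30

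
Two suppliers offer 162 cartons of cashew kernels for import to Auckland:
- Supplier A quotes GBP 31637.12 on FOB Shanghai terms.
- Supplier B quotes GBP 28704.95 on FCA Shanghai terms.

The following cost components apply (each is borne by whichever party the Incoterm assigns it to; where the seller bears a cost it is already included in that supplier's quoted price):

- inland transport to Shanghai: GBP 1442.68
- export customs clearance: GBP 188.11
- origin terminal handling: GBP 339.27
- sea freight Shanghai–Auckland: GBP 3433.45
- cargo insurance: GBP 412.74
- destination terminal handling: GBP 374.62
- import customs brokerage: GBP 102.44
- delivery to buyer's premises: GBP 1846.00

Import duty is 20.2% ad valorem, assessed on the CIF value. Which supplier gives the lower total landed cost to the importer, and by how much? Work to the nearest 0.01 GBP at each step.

Supplier A (FOB):
CIF value = FOB price + freight + insurance = 31637.12 + 3433.45 + 412.74 = 35483.31
Import duty = 35483.31 × 20.2% = 7167.63
Buyer bears (A): 3433.45 + 412.74 + 374.62 + 102.44 + 1846.00 = 6169.25
Landed cost (A) = invoice 31637.12 + 6169.25 + duty 7167.63 = 44974.00
Supplier B (FCA):
CIF value = FCA price + origin terminal + freight + insurance = 28704.95 + 339.27 + 3433.45 + 412.74 = 32890.41
Import duty = 32890.41 × 20.2% = 6643.86
Buyer bears (B): 339.27 + 3433.45 + 412.74 + 374.62 + 102.44 + 1846.00 = 6508.52
Landed cost (B) = invoice 28704.95 + 6508.52 + duty 6643.86 = 41857.33
Difference = |44974.00 − 41857.33| = 3116.67

Supplier B is cheaper by GBP 3116.67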